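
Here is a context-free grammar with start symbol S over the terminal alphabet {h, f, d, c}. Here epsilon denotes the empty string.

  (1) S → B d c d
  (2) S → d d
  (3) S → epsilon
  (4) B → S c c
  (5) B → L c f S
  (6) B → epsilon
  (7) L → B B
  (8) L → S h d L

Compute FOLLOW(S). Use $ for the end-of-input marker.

FIRST(S): from S→B d c d we get {c, d, h}; from S→d d we get {d}; from S→epsilon we get {epsilon}. So FIRST(S) = {epsilon, c, d, h}.
FIRST(B): from B→S c c we get {c, d, h}; from B→L c f S we get {c, d, h}; from B→epsilon we get {epsilon}. So FIRST(B) = {epsilon, c, d, h}.
FIRST(L): from L→B B we get {epsilon, c, d, h}; from L→S h d L we get {c, d, h}. So FIRST(L) = {epsilon, c, d, h}.
FOLLOW(S) includes $ since S is the start symbol.
FOLLOW(L): in B→L c f S, L is followed by c f S with FIRST {c}; in L→S h d L, the suffix after L is empty (adds nothing new). Thus FOLLOW(L) = {c}.
FOLLOW(B): in S→B d c d, B is followed by d c d with FIRST {d}; in L→B B (occurrence 1), B is followed by B with FIRST {epsilon, c, d, h}; in L→B B (occurrence 1), the suffix after B is nullable, so FOLLOW(B) ⊇ FOLLOW(L) = {c}; in L→B B (occurrence 2), the suffix after B is empty, so FOLLOW(B) ⊇ FOLLOW(L) = {c}. Thus FOLLOW(B) = {c, d, h}.
FOLLOW(S): in B→S c c, S is followed by c c with FIRST {c}; in B→L c f S, the suffix after S is empty, so FOLLOW(S) ⊇ FOLLOW(B) = {c, d, h}; in L→S h d L, S is followed by h d L with FIRST {h}. Thus FOLLOW(S) = {$, c, d, h}.

{$, c, d, h}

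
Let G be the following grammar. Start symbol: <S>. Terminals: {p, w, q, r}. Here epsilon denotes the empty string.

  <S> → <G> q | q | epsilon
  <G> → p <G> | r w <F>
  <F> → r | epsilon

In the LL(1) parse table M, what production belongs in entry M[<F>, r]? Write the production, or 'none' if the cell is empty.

FIRST(<G>) = {p, r}
FIRST(<F>) = {epsilon, r}
FIRST(<S>) = {epsilon, p, q, r}  (via <G> q)
FOLLOW(<S>) includes $ since <S> is the start symbol.
FOLLOW(<G>): in <S>→<G> q, <G> is followed by q with FIRST {q}; in <G>→p <G>, the suffix after <G> is empty (adds nothing new). Thus FOLLOW(<G>) = {q}.
FOLLOW(<F>): in <G>→r w <F>, the suffix after <F> is empty, so FOLLOW(<F>) ⊇ FOLLOW(<G>) = {q}. Thus FOLLOW(<F>) = {q}.
For <F> → r: FIRST(r) = {r}, so it goes in M[<F>, t] for t ∈ {r}.
For <F> → epsilon: FIRST(epsilon) = {epsilon}, so it goes in M[<F>, t] for t ∈ {}; since epsilon ∈ FIRST, also for every t ∈ FOLLOW(<F>) = {q}.

<F> → r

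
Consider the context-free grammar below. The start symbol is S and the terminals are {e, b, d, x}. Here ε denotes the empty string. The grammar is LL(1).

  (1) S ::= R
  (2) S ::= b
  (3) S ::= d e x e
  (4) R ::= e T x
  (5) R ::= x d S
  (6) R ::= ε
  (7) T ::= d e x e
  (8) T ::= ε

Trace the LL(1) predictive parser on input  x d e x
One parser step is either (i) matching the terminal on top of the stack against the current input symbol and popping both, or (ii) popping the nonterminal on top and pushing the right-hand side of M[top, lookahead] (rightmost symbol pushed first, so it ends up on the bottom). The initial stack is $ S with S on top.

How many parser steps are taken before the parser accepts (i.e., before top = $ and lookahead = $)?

9

     Stack    Input      Action
  1  $ S      x d e x $  expand S ::= R
  2  $ R      x d e x $  expand R ::= x d S
  3  $ S d x  x d e x $  match x
  4  $ S d    d e x $    match d
  5  $ S      e x $      expand S ::= R
  6  $ R      e x $      expand R ::= e T x
  7  $ x T e  e x $      match e
  8  $ x T    x $        expand T ::= ε
  9  $ x      x $        match x
Accept reached after 9 steps.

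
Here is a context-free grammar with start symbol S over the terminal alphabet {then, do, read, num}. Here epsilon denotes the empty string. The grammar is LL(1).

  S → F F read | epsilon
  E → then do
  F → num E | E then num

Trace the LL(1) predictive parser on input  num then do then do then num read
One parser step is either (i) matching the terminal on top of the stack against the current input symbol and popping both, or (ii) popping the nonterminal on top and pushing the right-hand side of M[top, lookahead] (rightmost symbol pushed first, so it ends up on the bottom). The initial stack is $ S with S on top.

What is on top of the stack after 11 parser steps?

num

      Stack                    Input                                Action
   1  $ S                      num then do then do then num read $  expand S → F F read
   2  $ read F F               num then do then do then num read $  expand F → num E
   3  $ read F E num           num then do then do then num read $  match num
   4  $ read F E               then do then do then num read $      expand E → then do
   5  $ read F do then         then do then do then num read $      match then
   6  $ read F do              do then do then num read $           match do
   7  $ read F                 then do then num read $              expand F → E then num
   8  $ read num then E        then do then num read $              expand E → then do
   9  $ read num then do then  then do then num read $              match then
  10  $ read num then do       do then num read $                   match do
  11  $ read num then          then num read $                      match then
Stack after step 11: $ read num (top = num).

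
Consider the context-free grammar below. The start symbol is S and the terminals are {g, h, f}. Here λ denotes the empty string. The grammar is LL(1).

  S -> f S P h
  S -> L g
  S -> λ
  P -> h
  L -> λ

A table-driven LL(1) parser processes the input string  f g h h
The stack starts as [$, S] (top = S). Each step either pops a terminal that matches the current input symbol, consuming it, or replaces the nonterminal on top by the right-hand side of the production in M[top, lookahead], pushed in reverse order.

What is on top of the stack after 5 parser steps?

step 1: stack=$ S  input=f g h h $  — expand S -> f S P h
step 2: stack=$ h P S f  input=f g h h $  — match f
step 3: stack=$ h P S  input=g h h $  — expand S -> L g
step 4: stack=$ h P g L  input=g h h $  — expand L -> λ
step 5: stack=$ h P g  input=g h h $  — match g
Stack after step 5: $ h P (top = P).

P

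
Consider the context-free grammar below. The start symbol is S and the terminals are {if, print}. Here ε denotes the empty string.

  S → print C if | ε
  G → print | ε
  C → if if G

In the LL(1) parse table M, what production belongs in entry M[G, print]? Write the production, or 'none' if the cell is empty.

FIRST(S): from S→print C if we get {print}; from S→ε we get {ε}. So FIRST(S) = {ε, print}.
FIRST(G): from G→print we get {print}; from G→ε we get {ε}. So FIRST(G) = {ε, print}.
FIRST(C): from C→if if G we get {if}. So FIRST(C) = {if}.
FOLLOW(S) includes $ since S is the start symbol.
FOLLOW(C): in S→print C if, C is followed by if with FIRST {if}. Thus FOLLOW(C) = {if}.
FOLLOW(G): in C→if if G, the suffix after G is empty, so FOLLOW(G) ⊇ FOLLOW(C) = {if}. Thus FOLLOW(G) = {if}.
For G → print: FIRST(print) = {print}, so it goes in M[G, t] for t ∈ {print}.
For G → ε: FIRST(ε) = {ε}, so it goes in M[G, t] for t ∈ {}; since ε ∈ FIRST, also for every t ∈ FOLLOW(G) = {if}.

G → print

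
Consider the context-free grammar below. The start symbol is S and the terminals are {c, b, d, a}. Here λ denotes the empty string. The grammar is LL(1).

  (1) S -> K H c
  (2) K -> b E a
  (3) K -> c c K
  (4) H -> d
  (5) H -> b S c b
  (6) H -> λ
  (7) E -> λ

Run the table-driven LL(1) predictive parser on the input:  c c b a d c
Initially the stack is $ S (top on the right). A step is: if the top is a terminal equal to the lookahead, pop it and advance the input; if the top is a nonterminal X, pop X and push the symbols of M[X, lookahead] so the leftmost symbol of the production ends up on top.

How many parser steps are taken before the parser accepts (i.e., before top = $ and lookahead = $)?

step 1: stack=$ S  input=c c b a d c $  — expand S -> K H c
step 2: stack=$ c H K  input=c c b a d c $  — expand K -> c c K
step 3: stack=$ c H K c c  input=c c b a d c $  — match c
step 4: stack=$ c H K c  input=c b a d c $  — match c
step 5: stack=$ c H K  input=b a d c $  — expand K -> b E a
step 6: stack=$ c H a E b  input=b a d c $  — match b
step 7: stack=$ c H a E  input=a d c $  — expand E -> λ
step 8: stack=$ c H a  input=a d c $  — match a
step 9: stack=$ c H  input=d c $  — expand H -> d
step 10: stack=$ c d  input=d c $  — match d
step 11: stack=$ c  input=c $  — match c
Accept reached after 11 steps.

11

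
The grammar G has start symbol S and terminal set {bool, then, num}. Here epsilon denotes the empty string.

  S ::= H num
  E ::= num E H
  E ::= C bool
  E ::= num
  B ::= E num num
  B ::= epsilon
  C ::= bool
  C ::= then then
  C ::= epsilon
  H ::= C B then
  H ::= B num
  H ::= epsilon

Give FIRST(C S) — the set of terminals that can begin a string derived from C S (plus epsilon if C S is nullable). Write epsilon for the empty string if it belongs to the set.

FIRST(C) = {epsilon, bool, then}
FIRST(E) = {bool, num, then}  (via C bool)
FIRST(B) = {epsilon, bool, num, then}  (via E num num)
FIRST(H) = {epsilon, bool, num, then}  (via C B then, B num)
FIRST(S) = {bool, num, then}  (via H num)
FIRST(C S): take FIRST of each symbol in turn, carrying on past any symbol whose FIRST contains epsilon; result {bool, num, then}.

{bool, num, then}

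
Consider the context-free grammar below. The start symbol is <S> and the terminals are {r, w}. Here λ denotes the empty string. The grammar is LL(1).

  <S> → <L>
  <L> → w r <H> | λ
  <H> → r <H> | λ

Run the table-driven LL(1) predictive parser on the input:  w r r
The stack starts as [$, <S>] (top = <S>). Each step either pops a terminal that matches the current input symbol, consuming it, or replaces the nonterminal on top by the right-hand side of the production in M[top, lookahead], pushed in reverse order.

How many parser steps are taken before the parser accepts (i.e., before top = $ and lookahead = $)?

7

     Stack      Input    Action
  1  $ <S>      w r r $  expand <S> → <L>
  2  $ <L>      w r r $  expand <L> → w r <H>
  3  $ <H> r w  w r r $  match w
  4  $ <H> r    r r $    match r
  5  $ <H>      r $      expand <H> → r <H>
  6  $ <H> r    r $      match r
  7  $ <H>      $        expand <H> → λ
Accept reached after 7 steps.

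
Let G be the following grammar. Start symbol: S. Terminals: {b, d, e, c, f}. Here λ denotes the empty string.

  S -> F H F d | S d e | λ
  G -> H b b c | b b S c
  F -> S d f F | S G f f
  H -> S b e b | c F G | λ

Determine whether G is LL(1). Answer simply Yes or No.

FIRST(S) = {λ, b, c, d}
FIRST(G) = {b, c, d}
FIRST(F) = {b, c, d}
FIRST(H) = {λ, b, c, d}
FOLLOW(S) = {$, b, c, d}
FOLLOW(G) = {b, c, d, f}
FOLLOW(F) = {b, c, d}
FOLLOW(H) = {b, c, d}
Cell M[F, b] receives both F -> S d f F and F -> S G f f — the grammar is not LL(1).

No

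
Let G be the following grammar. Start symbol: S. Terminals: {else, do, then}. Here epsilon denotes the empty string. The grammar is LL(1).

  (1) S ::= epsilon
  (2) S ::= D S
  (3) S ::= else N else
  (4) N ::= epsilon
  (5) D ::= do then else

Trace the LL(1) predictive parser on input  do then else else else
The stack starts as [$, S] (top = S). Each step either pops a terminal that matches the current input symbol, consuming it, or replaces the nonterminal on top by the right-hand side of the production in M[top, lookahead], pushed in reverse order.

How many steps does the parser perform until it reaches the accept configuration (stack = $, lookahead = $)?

9

step 1: stack=$ S  input=do then else else else $  — expand S ::= D S
step 2: stack=$ S D  input=do then else else else $  — expand D ::= do then else
step 3: stack=$ S else then do  input=do then else else else $  — match do
step 4: stack=$ S else then  input=then else else else $  — match then
step 5: stack=$ S else  input=else else else $  — match else
step 6: stack=$ S  input=else else $  — expand S ::= else N else
step 7: stack=$ else N else  input=else else $  — match else
step 8: stack=$ else N  input=else $  — expand N ::= epsilon
step 9: stack=$ else  input=else $  — match else
Accept reached after 9 steps.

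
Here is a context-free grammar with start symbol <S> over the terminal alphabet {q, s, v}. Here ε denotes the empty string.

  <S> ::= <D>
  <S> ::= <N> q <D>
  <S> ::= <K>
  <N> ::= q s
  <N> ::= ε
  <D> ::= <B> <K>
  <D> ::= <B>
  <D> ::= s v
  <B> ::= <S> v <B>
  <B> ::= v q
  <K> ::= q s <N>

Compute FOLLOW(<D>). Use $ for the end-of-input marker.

FIRST(<N>): from <N>::=q s we get {q}; from <N>::=ε we get {ε}. So FIRST(<N>) = {ε, q}.
FIRST(<K>): from <K>::=q s <N> we get {q}. So FIRST(<K>) = {q}.
FIRST(<S>): from <S>::=<D> we get {q, s, v}; from <S>::=<N> q <D> we get {q}; from <S>::=<K> we get {q}. So FIRST(<S>) = {q, s, v}.
FIRST(<B>): from <B>::=<S> v <B> we get {q, s, v}; from <B>::=v q we get {v}. So FIRST(<B>) = {q, s, v}.
FIRST(<D>): from <D>::=<B> <K> we get {q, s, v}; from <D>::=<B> we get {q, s, v}; from <D>::=s v we get {s}. So FIRST(<D>) = {q, s, v}.
FOLLOW(<S>) includes $ since <S> is the start symbol.
FOLLOW(<S>): in <B>::=<S> v <B>, <S> is followed by v <B> with FIRST {v}. Thus FOLLOW(<S>) = {$, v}.
FOLLOW(<D>): in <S>::=<D>, the suffix after <D> is empty, so FOLLOW(<D>) ⊇ FOLLOW(<S>) = {$, v}; in <S>::=<N> q <D>, the suffix after <D> is empty, so FOLLOW(<D>) ⊇ FOLLOW(<S>) = {$, v}. Thus FOLLOW(<D>) = {$, v}.
FOLLOW(<B>): in <D>::=<B> <K>, <B> is followed by <K> with FIRST {q}; in <D>::=<B>, the suffix after <B> is empty, so FOLLOW(<B>) ⊇ FOLLOW(<D>) = {$, v}; in <B>::=<S> v <B>, the suffix after <B> is empty (adds nothing new). Thus FOLLOW(<B>) = {$, q, v}.
FOLLOW(<K>): in <S>::=<K>, the suffix after <K> is empty, so FOLLOW(<K>) ⊇ FOLLOW(<S>) = {$, v}; in <D>::=<B> <K>, the suffix after <K> is empty, so FOLLOW(<K>) ⊇ FOLLOW(<D>) = {$, v}. Thus FOLLOW(<K>) = {$, v}.
FOLLOW(<N>): in <S>::=<N> q <D>, <N> is followed by q <D> with FIRST {q}; in <K>::=q s <N>, the suffix after <N> is empty, so FOLLOW(<N>) ⊇ FOLLOW(<K>) = {$, v}. Thus FOLLOW(<N>) = {$, q, v}.

{$, v}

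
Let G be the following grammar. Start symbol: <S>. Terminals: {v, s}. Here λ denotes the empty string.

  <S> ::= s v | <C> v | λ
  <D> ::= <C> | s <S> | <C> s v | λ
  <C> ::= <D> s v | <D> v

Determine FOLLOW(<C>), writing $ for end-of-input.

FIRST(<S>): from <S>::=s v we get {s}; from <S>::=<C> v we get {s, v}; from <S>::=λ we get {λ}. So FIRST(<S>) = {λ, s, v}.
FIRST(<D>): from <D>::=<C> we get {s, v}; from <D>::=s <S> we get {s}; from <D>::=<C> s v we get {s, v}; from <D>::=λ we get {λ}. So FIRST(<D>) = {λ, s, v}.
FIRST(<C>): from <C>::=<D> s v we get {s, v}; from <C>::=<D> v we get {s, v}. So FIRST(<C>) = {s, v}.
FOLLOW(<S>) includes $ since <S> is the start symbol.
FOLLOW(<D>): in <C>::=<D> s v, <D> is followed by s v with FIRST {s}; in <C>::=<D> v, <D> is followed by v with FIRST {v}. Thus FOLLOW(<D>) = {s, v}.
FOLLOW(<S>): in <D>::=s <S>, the suffix after <S> is empty, so FOLLOW(<S>) ⊇ FOLLOW(<D>) = {s, v}. Thus FOLLOW(<S>) = {$, s, v}.
FOLLOW(<C>): in <S>::=<C> v, <C> is followed by v with FIRST {v}; in <D>::=<C>, the suffix after <C> is empty, so FOLLOW(<C>) ⊇ FOLLOW(<D>) = {s, v}; in <D>::=<C> s v, <C> is followed by s v with FIRST {s}. Thus FOLLOW(<C>) = {s, v}.

{s, v}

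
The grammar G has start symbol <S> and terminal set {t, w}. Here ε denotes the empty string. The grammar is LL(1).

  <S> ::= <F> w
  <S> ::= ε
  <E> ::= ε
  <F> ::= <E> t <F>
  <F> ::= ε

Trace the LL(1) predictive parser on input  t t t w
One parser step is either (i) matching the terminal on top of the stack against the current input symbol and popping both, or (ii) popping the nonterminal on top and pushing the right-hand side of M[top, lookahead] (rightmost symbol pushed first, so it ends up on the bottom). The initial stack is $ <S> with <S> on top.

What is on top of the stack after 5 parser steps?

<E>

step 1: stack=$ <S>  input=t t t w $  — expand <S> ::= <F> w
step 2: stack=$ w <F>  input=t t t w $  — expand <F> ::= <E> t <F>
step 3: stack=$ w <F> t <E>  input=t t t w $  — expand <E> ::= ε
step 4: stack=$ w <F> t  input=t t t w $  — match t
step 5: stack=$ w <F>  input=t t w $  — expand <F> ::= <E> t <F>
Stack after step 5: $ w <F> t <E> (top = <E>).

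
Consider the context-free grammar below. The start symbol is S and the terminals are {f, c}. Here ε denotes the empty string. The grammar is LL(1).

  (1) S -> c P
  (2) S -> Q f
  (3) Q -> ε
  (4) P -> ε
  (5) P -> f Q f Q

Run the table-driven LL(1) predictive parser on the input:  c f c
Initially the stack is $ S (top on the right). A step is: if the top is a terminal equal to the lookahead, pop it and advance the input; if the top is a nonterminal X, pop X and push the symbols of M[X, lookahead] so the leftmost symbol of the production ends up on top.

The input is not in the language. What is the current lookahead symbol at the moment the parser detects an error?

c

     Stack      Input    Action
  1  $ S        c f c $  expand S -> c P
  2  $ P c      c f c $  match c
  3  $ P        f c $    expand P -> f Q f Q
  4  $ Q f Q f  f c $    match f
  5  $ Q f Q    c $      error: M[Q, c] is empty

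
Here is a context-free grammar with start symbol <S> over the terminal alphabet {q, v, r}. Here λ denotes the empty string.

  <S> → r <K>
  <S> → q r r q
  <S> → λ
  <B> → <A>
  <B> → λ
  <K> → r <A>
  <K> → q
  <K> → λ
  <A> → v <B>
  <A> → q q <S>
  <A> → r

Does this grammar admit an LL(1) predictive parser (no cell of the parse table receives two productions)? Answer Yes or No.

FIRST(<S>) = {λ, q, r}
FIRST(<B>) = {λ, q, r, v}
FIRST(<K>) = {λ, q, r}
FIRST(<A>) = {q, r, v}
FOLLOW(<S>) = {$}
FOLLOW(<B>) = {$}
FOLLOW(<K>) = {$}
FOLLOW(<A>) = {$}
Each cell of M receives at most one production.

Yes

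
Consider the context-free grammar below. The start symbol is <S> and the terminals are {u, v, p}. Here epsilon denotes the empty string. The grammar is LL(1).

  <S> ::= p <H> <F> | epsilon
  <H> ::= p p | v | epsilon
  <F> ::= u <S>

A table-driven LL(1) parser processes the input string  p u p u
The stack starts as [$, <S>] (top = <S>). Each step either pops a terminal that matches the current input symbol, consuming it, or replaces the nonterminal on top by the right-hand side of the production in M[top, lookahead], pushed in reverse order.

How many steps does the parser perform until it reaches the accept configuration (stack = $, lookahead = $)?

step 1: stack=$ <S>  input=p u p u $  — expand <S> ::= p <H> <F>
step 2: stack=$ <F> <H> p  input=p u p u $  — match p
step 3: stack=$ <F> <H>  input=u p u $  — expand <H> ::= epsilon
step 4: stack=$ <F>  input=u p u $  — expand <F> ::= u <S>
step 5: stack=$ <S> u  input=u p u $  — match u
step 6: stack=$ <S>  input=p u $  — expand <S> ::= p <H> <F>
step 7: stack=$ <F> <H> p  input=p u $  — match p
step 8: stack=$ <F> <H>  input=u $  — expand <H> ::= epsilon
step 9: stack=$ <F>  input=u $  — expand <F> ::= u <S>
step 10: stack=$ <S> u  input=u $  — match u
step 11: stack=$ <S>  input=$  — expand <S> ::= epsilon
Accept reached after 11 steps.

11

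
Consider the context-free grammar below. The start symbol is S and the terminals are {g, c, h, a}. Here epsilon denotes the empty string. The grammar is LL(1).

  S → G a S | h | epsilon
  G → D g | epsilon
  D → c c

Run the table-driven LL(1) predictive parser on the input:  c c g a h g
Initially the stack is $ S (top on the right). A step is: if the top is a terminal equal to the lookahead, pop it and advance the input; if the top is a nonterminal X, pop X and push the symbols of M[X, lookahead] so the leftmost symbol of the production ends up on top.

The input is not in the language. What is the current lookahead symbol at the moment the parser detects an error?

step 1: stack=$ S  input=c c g a h g $  — expand S → G a S
step 2: stack=$ S a G  input=c c g a h g $  — expand G → D g
step 3: stack=$ S a g D  input=c c g a h g $  — expand D → c c
step 4: stack=$ S a g c c  input=c c g a h g $  — match c
step 5: stack=$ S a g c  input=c g a h g $  — match c
step 6: stack=$ S a g  input=g a h g $  — match g
step 7: stack=$ S a  input=a h g $  — match a
step 8: stack=$ S  input=h g $  — expand S → h
step 9: stack=$ h  input=h g $  — match h
step 10: stack=$  input=g $  — error: stack empty but input remains

g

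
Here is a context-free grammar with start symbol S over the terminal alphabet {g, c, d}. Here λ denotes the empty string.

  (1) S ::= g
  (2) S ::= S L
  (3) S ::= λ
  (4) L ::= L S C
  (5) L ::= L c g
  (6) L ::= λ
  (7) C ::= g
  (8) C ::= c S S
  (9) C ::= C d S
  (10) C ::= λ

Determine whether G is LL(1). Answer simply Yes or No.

No

FIRST(S) = {λ, c, d, g}
FIRST(L) = {λ, c, d, g}
FIRST(C) = {λ, c, d, g}
FOLLOW(S) = {$, c, d, g}
FOLLOW(L) = {$, c, d, g}
FOLLOW(C) = {$, c, d, g}
Cell M[C, c] receives both C ::= c S S and C ::= C d S and C ::= λ — the grammar is not LL(1).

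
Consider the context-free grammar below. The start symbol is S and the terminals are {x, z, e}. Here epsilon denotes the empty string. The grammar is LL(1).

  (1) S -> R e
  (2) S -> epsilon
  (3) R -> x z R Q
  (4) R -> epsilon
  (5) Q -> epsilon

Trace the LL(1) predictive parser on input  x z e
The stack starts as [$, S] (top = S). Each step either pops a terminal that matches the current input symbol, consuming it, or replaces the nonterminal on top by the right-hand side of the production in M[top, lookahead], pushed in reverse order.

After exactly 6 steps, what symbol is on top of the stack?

     Stack        Input    Action
  1  $ S          x z e $  expand S -> R e
  2  $ e R        x z e $  expand R -> x z R Q
  3  $ e Q R z x  x z e $  match x
  4  $ e Q R z    z e $    match z
  5  $ e Q R      e $      expand R -> epsilon
  6  $ e Q        e $      expand Q -> epsilon
Stack after step 6: $ e (top = e).

e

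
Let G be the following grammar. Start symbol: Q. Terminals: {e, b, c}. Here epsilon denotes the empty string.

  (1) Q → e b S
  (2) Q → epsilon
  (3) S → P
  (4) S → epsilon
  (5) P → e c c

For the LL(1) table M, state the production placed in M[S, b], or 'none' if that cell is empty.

FIRST(Q) = {epsilon, e}
FIRST(P) = {e}
FIRST(S) = {epsilon, e}  (via P)
FOLLOW(Q) includes $ since Q is the start symbol.
FOLLOW(Q): Q appears on no right-hand side. Thus FOLLOW(Q) = {$}.
FOLLOW(S): in Q→e b S, the suffix after S is empty, so FOLLOW(S) ⊇ FOLLOW(Q) = {$}. Thus FOLLOW(S) = {$}.
For S → P: FIRST(P) = {e}, so it goes in M[S, t] for t ∈ {e}.
For S → epsilon: FIRST(epsilon) = {epsilon}, so it goes in M[S, t] for t ∈ {}; since epsilon ∈ FIRST, also for every t ∈ FOLLOW(S) = {$}.
None of these place a production in M[S, b].

none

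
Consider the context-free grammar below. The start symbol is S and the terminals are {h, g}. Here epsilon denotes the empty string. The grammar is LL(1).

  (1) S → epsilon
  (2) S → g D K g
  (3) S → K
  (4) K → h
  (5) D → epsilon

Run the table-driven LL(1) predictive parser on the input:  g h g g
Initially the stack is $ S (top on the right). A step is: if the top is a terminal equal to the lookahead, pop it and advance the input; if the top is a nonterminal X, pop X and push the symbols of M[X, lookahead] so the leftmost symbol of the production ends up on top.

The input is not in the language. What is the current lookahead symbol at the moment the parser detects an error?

step 1: stack=$ S  input=g h g g $  — expand S → g D K g
step 2: stack=$ g K D g  input=g h g g $  — match g
step 3: stack=$ g K D  input=h g g $  — expand D → epsilon
step 4: stack=$ g K  input=h g g $  — expand K → h
step 5: stack=$ g h  input=h g g $  — match h
step 6: stack=$ g  input=g g $  — match g
step 7: stack=$  input=g $  — error: stack empty but input remains

g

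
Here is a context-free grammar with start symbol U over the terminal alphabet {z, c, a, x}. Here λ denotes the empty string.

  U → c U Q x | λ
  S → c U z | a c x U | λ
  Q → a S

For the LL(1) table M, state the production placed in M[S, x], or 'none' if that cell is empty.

S → λ

FIRST(U) = {λ, c}
FIRST(S) = {λ, a, c}
FIRST(Q) = {a}
FOLLOW(U) includes $ since U is the start symbol.
FOLLOW(Q): in U→c U Q x, Q is followed by x with FIRST {x}. Thus FOLLOW(Q) = {x}.
FOLLOW(S): in Q→a S, the suffix after S is empty, so FOLLOW(S) ⊇ FOLLOW(Q) = {x}. Thus FOLLOW(S) = {x}.
For S → c U z: FIRST(c U z) = {c}, so it goes in M[S, t] for t ∈ {c}.
For S → a c x U: FIRST(a c x U) = {a}, so it goes in M[S, t] for t ∈ {a}.
For S → λ: FIRST(λ) = {λ}, so it goes in M[S, t] for t ∈ {}; since λ ∈ FIRST, also for every t ∈ FOLLOW(S) = {x}.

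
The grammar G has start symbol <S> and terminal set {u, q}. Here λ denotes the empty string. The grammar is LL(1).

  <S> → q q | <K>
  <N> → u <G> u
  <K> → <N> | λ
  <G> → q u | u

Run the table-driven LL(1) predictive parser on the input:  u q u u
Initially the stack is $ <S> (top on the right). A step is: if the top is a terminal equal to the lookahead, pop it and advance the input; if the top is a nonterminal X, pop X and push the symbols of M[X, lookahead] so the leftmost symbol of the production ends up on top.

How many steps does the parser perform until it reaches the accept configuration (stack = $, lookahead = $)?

step 1: stack=$ <S>  input=u q u u $  — expand <S> → <K>
step 2: stack=$ <K>  input=u q u u $  — expand <K> → <N>
step 3: stack=$ <N>  input=u q u u $  — expand <N> → u <G> u
step 4: stack=$ u <G> u  input=u q u u $  — match u
step 5: stack=$ u <G>  input=q u u $  — expand <G> → q u
step 6: stack=$ u u q  input=q u u $  — match q
step 7: stack=$ u u  input=u u $  — match u
step 8: stack=$ u  input=u $  — match u
Accept reached after 8 steps.

8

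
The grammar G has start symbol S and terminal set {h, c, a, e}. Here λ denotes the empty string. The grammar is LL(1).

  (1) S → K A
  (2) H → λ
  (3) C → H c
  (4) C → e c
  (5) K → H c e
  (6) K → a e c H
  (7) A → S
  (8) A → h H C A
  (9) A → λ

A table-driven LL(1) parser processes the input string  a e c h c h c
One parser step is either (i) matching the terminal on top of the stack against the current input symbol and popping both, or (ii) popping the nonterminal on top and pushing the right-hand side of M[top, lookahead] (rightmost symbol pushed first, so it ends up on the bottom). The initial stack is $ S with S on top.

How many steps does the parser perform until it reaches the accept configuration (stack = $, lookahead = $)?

19

step 1: stack=$ S  input=a e c h c h c $  — expand S → K A
step 2: stack=$ A K  input=a e c h c h c $  — expand K → a e c H
step 3: stack=$ A H c e a  input=a e c h c h c $  — match a
step 4: stack=$ A H c e  input=e c h c h c $  — match e
step 5: stack=$ A H c  input=c h c h c $  — match c
step 6: stack=$ A H  input=h c h c $  — expand H → λ
step 7: stack=$ A  input=h c h c $  — expand A → h H C A
step 8: stack=$ A C H h  input=h c h c $  — match h
step 9: stack=$ A C H  input=c h c $  — expand H → λ
step 10: stack=$ A C  input=c h c $  — expand C → H c
step 11: stack=$ A c H  input=c h c $  — expand H → λ
step 12: stack=$ A c  input=c h c $  — match c
step 13: stack=$ A  input=h c $  — expand A → h H C A
step 14: stack=$ A C H h  input=h c $  — match h
step 15: stack=$ A C H  input=c $  — expand H → λ
step 16: stack=$ A C  input=c $  — expand C → H c
step 17: stack=$ A c H  input=c $  — expand H → λ
step 18: stack=$ A c  input=c $  — match c
step 19: stack=$ A  input=$  — expand A → λ
Accept reached after 19 steps.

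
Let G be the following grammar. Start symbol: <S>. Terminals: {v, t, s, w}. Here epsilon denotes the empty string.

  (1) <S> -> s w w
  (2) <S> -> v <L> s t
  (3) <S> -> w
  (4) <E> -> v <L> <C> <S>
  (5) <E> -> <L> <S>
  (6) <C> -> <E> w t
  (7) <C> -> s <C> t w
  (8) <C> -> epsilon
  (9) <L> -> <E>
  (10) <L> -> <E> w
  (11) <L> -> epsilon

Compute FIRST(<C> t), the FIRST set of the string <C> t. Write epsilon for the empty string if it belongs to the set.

{s, t, v, w}

FIRST(<S>) = {s, v, w}
FIRST(<E>) = {s, v, w}  (via <L> <S>)
FIRST(<C>) = {epsilon, s, v, w}  (via <E> w t)
FIRST(<L>) = {epsilon, s, v, w}  (via <E>, <E> w)
FIRST(<C> t): take FIRST of each symbol in turn, carrying on past any symbol whose FIRST contains epsilon; result {s, t, v, w}.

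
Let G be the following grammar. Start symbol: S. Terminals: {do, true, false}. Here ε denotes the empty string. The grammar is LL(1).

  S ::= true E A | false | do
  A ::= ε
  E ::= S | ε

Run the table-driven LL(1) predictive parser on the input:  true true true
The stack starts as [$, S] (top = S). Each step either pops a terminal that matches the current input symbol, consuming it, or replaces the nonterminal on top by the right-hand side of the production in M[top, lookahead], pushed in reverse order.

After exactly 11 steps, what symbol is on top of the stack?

      Stack           Input             Action
   1  $ S             true true true $  expand S ::= true E A
   2  $ A E true      true true true $  match true
   3  $ A E           true true $       expand E ::= S
   4  $ A S           true true $       expand S ::= true E A
   5  $ A A E true    true true $       match true
   6  $ A A E         true $            expand E ::= S
   7  $ A A S         true $            expand S ::= true E A
   8  $ A A A E true  true $            match true
   9  $ A A A E       $                 expand E ::= ε
  10  $ A A A         $                 expand A ::= ε
  11  $ A A           $                 expand A ::= ε
Stack after step 11: $ A (top = A).

A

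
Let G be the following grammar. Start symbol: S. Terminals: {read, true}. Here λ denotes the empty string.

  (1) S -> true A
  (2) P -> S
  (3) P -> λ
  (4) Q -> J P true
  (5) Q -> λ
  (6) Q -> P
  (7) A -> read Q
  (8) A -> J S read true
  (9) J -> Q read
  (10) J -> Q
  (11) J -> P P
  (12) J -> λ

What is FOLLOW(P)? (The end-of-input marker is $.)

FIRST(S) = {true}
FIRST(P) = {λ, true}  (via S)
FIRST(Q) = {λ, read, true}  (via J P true, P)
FIRST(J) = {λ, read, true}  (via Q read, Q, P P)
FIRST(A) = {read, true}  (via J S read true)
FOLLOW(S) includes $ since S is the start symbol.
FOLLOW(J): in Q->J P true, J is followed by P true with FIRST {true}; in A->J S read true, J is followed by S read true with FIRST {true}. Thus FOLLOW(J) = {true}.
FOLLOW(S): in P->S, the suffix after S is empty, so FOLLOW(S) ⊇ FOLLOW(P) = {$, read, true}; in A->J S read true, S is followed by read true with FIRST {read}. Thus FOLLOW(S) = {$, read, true}.
FOLLOW(A): in S->true A, the suffix after A is empty, so FOLLOW(A) ⊇ FOLLOW(S) = {$, read, true}. Thus FOLLOW(A) = {$, read, true}.
FOLLOW(Q): in A->read Q, the suffix after Q is empty, so FOLLOW(Q) ⊇ FOLLOW(A) = {$, read, true}; in J->Q read, Q is followed by read with FIRST {read}; in J->Q, the suffix after Q is empty, so FOLLOW(Q) ⊇ FOLLOW(J) = {true}. Thus FOLLOW(Q) = {$, read, true}.
FOLLOW(P): in Q->J P true, P is followed by true with FIRST {true}; in Q->P, the suffix after P is empty, so FOLLOW(P) ⊇ FOLLOW(Q) = {$, read, true}; in J->P P (occurrence 1), P is followed by P with FIRST {λ, true}; in J->P P (occurrence 1), the suffix after P is nullable, so FOLLOW(P) ⊇ FOLLOW(J) = {true}; in J->P P (occurrence 2), the suffix after P is empty, so FOLLOW(P) ⊇ FOLLOW(J) = {true}. Thus FOLLOW(P) = {$, read, true}.

{$, read, true}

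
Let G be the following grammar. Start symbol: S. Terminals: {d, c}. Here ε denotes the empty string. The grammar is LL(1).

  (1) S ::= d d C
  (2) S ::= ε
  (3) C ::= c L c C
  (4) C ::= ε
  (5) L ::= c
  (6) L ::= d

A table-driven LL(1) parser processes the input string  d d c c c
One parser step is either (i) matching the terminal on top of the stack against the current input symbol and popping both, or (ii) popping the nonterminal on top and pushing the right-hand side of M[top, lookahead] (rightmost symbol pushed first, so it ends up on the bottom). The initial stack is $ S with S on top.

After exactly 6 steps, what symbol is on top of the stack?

step 1: stack=$ S  input=d d c c c $  — expand S ::= d d C
step 2: stack=$ C d d  input=d d c c c $  — match d
step 3: stack=$ C d  input=d c c c $  — match d
step 4: stack=$ C  input=c c c $  — expand C ::= c L c C
step 5: stack=$ C c L c  input=c c c $  — match c
step 6: stack=$ C c L  input=c c $  — expand L ::= c
Stack after step 6: $ C c c (top = c).

c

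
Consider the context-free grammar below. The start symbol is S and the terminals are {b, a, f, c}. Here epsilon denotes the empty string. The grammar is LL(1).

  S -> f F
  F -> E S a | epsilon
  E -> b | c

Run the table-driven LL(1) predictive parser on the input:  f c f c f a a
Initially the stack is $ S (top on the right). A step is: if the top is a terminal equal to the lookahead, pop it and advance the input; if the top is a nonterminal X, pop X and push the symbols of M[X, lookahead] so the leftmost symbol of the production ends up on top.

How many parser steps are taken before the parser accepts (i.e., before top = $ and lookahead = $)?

step 1: stack=$ S  input=f c f c f a a $  — expand S -> f F
step 2: stack=$ F f  input=f c f c f a a $  — match f
step 3: stack=$ F  input=c f c f a a $  — expand F -> E S a
step 4: stack=$ a S E  input=c f c f a a $  — expand E -> c
step 5: stack=$ a S c  input=c f c f a a $  — match c
step 6: stack=$ a S  input=f c f a a $  — expand S -> f F
step 7: stack=$ a F f  input=f c f a a $  — match f
step 8: stack=$ a F  input=c f a a $  — expand F -> E S a
step 9: stack=$ a a S E  input=c f a a $  — expand E -> c
step 10: stack=$ a a S c  input=c f a a $  — match c
step 11: stack=$ a a S  input=f a a $  — expand S -> f F
step 12: stack=$ a a F f  input=f a a $  — match f
step 13: stack=$ a a F  input=a a $  — expand F -> epsilon
step 14: stack=$ a a  input=a a $  — match a
step 15: stack=$ a  input=a $  — match a
Accept reached after 15 steps.

15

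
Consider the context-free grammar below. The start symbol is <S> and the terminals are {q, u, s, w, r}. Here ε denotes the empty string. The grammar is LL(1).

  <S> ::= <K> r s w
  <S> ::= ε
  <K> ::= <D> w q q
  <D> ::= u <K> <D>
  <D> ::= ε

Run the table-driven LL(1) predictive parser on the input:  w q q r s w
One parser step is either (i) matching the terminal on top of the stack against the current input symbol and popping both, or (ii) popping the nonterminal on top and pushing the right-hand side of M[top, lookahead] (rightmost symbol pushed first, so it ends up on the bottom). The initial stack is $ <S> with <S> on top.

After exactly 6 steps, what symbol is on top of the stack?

r

step 1: stack=$ <S>  input=w q q r s w $  — expand <S> ::= <K> r s w
step 2: stack=$ w s r <K>  input=w q q r s w $  — expand <K> ::= <D> w q q
step 3: stack=$ w s r q q w <D>  input=w q q r s w $  — expand <D> ::= ε
step 4: stack=$ w s r q q w  input=w q q r s w $  — match w
step 5: stack=$ w s r q q  input=q q r s w $  — match q
step 6: stack=$ w s r q  input=q r s w $  — match q
Stack after step 6: $ w s r (top = r).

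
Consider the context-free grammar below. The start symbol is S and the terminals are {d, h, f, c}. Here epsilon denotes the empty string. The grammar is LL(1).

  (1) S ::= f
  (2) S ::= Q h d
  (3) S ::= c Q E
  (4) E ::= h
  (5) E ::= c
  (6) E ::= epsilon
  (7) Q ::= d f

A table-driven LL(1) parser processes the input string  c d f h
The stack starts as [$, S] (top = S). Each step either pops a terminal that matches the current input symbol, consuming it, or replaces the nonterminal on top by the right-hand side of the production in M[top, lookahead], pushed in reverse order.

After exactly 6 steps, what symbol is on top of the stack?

step 1: stack=$ S  input=c d f h $  — expand S ::= c Q E
step 2: stack=$ E Q c  input=c d f h $  — match c
step 3: stack=$ E Q  input=d f h $  — expand Q ::= d f
step 4: stack=$ E f d  input=d f h $  — match d
step 5: stack=$ E f  input=f h $  — match f
step 6: stack=$ E  input=h $  — expand E ::= h
Stack after step 6: $ h (top = h).

h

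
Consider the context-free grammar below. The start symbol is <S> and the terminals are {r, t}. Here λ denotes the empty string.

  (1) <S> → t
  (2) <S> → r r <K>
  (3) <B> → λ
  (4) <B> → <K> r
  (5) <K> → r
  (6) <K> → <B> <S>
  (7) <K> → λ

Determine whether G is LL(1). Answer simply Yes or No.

FIRST(<S>) = {r, t}
FIRST(<B>) = {λ, r, t}
FIRST(<K>) = {λ, r, t}
FOLLOW(<S>) = {$, r}
FOLLOW(<B>) = {r, t}
FOLLOW(<K>) = {$, r}
Cell M[<B>, r] receives both <B> → λ and <B> → <K> r — the grammar is not LL(1).

No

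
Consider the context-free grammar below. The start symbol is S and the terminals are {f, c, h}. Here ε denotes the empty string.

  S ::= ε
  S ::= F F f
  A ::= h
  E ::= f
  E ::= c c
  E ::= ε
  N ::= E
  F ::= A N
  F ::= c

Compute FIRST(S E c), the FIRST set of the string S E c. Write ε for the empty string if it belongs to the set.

{c, f, h}

FIRST(A): from A::=h we get {h}. So FIRST(A) = {h}.
FIRST(E): from E::=f we get {f}; from E::=c c we get {c}; from E::=ε we get {ε}. So FIRST(E) = {ε, c, f}.
FIRST(N): from N::=E we get {ε, c, f}. So FIRST(N) = {ε, c, f}.
FIRST(F): from F::=A N we get {h}; from F::=c we get {c}. So FIRST(F) = {c, h}.
FIRST(S): from S::=ε we get {ε}; from S::=F F f we get {c, h}. So FIRST(S) = {ε, c, h}.
FIRST(S E c): take FIRST of each symbol in turn, carrying on past any symbol whose FIRST contains ε; result {c, f, h}.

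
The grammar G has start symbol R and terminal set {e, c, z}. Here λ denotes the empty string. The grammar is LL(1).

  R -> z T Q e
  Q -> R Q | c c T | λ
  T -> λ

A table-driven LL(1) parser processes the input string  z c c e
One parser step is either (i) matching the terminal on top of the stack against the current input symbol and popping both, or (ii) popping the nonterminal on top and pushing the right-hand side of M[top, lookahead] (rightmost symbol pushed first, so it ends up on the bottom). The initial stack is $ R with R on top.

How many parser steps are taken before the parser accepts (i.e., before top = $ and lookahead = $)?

     Stack      Input      Action
  1  $ R        z c c e $  expand R -> z T Q e
  2  $ e Q T z  z c c e $  match z
  3  $ e Q T    c c e $    expand T -> λ
  4  $ e Q      c c e $    expand Q -> c c T
  5  $ e T c c  c c e $    match c
  6  $ e T c    c e $      match c
  7  $ e T      e $        expand T -> λ
  8  $ e        e $        match e
Accept reached after 8 steps.

8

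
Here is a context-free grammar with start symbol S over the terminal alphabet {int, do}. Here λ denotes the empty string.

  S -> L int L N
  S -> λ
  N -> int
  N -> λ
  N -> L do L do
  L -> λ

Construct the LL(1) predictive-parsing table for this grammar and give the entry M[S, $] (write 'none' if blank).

FIRST(L) = {λ}
FIRST(S) = {λ, int}  (via L int L N)
FIRST(N) = {λ, do, int}  (via L do L do)
FOLLOW(S) includes $ since S is the start symbol.
FOLLOW(S): S appears on no right-hand side. Thus FOLLOW(S) = {$}.
For S -> L int L N: FIRST(L int L N) = {int}, so it goes in M[S, t] for t ∈ {int}.
For S -> λ: FIRST(λ) = {λ}, so it goes in M[S, t] for t ∈ {}; since λ ∈ FIRST, also for every t ∈ FOLLOW(S) = {$}.

S -> λ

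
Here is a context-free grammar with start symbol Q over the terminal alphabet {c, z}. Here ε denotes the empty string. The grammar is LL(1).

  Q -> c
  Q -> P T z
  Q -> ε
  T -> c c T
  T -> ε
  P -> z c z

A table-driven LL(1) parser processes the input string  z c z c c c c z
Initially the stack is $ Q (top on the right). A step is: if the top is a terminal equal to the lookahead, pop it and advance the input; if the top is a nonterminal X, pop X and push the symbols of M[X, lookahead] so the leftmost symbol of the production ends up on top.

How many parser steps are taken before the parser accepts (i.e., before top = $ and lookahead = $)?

13

      Stack        Input              Action
   1  $ Q          z c z c c c c z $  expand Q -> P T z
   2  $ z T P      z c z c c c c z $  expand P -> z c z
   3  $ z T z c z  z c z c c c c z $  match z
   4  $ z T z c    c z c c c c z $    match c
   5  $ z T z      z c c c c z $      match z
   6  $ z T        c c c c z $        expand T -> c c T
   7  $ z T c c    c c c c z $        match c
   8  $ z T c      c c c z $          match c
   9  $ z T        c c z $            expand T -> c c T
  10  $ z T c c    c c z $            match c
  11  $ z T c      c z $              match c
  12  $ z T        z $                expand T -> ε
  13  $ z          z $                match z
Accept reached after 13 steps.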